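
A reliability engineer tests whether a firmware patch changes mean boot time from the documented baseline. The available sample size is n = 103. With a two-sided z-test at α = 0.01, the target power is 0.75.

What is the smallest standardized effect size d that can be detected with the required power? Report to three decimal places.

d ≈ 0.320

Required noncentrality: δ = z_{0.005} + z_{0.25} = 2.576 + 0.674 = 3.250.
(Lower-tail contribution to power is negligible for δ > 0.)
δ = d·√n ⇒ d = δ/√n = 3.250/√103 = 0.3203.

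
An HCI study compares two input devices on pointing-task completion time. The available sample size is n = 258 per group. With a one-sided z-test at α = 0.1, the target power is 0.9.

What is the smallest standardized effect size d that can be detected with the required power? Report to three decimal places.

d ≈ 0.226

Required noncentrality: δ = z_{0.1} + z_{0.10} = 1.282 + 1.282 = 2.563.
δ = d·√(n/2) ⇒ d = δ/√(n/2) = 2.563/√(258/2) = 0.2257.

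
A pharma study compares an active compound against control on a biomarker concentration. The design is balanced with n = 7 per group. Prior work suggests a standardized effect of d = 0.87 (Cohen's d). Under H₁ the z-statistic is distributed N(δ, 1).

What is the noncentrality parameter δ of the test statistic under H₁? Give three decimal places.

δ = d·√(n/2) = 0.87 × √(7/2) = 1.6276

δ ≈ 1.628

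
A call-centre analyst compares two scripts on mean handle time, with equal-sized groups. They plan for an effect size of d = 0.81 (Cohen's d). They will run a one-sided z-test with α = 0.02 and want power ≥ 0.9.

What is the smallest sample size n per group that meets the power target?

n = 34 per group

For power 0.9 need Φ(δ − z_{0.02}) = 0.9, so δ = z_{0.02} + z_{0.10} = 2.054 + 1.282 = 3.335.
δ = d·√(n/2) ⇒ n = 2(δ/d)² = 2 × (3.335 / 0.81)² = 33.91.
Rounding up, n = 34 per group.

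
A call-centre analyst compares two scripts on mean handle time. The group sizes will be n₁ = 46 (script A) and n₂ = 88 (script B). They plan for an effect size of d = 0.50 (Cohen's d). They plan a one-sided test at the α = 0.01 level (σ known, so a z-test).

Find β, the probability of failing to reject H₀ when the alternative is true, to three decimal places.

Noncentrality parameter: δ = d / √(1/n₁ + 1/n₂) = 0.50 / √(1/46 + 1/88) = 2.7481
Critical value for a one-sided test at α = 0.01: z_α = 2.326.
Power = Φ(δ − 2.326) = Φ(0.422) = 0.6634.
Type II error: β = 1 − power = 1 − 0.6634 = 0.3366.

β ≈ 0.337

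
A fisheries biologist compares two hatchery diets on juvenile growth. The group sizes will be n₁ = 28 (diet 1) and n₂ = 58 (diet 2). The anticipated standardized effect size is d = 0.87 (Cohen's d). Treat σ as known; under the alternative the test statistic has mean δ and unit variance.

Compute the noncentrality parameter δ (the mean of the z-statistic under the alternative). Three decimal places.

The noncentrality parameter scales effect size by the design's sample-size factor: δ = d / √(1/n₁ + 1/n₂) = 0.87 / √(1/28 + 1/58) = 3.7806

δ ≈ 3.781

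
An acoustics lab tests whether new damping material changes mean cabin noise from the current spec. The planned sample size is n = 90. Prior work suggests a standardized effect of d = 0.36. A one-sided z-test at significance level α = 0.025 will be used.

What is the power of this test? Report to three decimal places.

Power ≈ 0.927

Noncentrality parameter: δ = d·√n = 0.36 × √90 = 3.4153
One-sided α = 0.025 → critical value z_{0.025} = 1.960.
Power = P(Z > 1.960 − δ) = Φ(1.455) = 0.9272.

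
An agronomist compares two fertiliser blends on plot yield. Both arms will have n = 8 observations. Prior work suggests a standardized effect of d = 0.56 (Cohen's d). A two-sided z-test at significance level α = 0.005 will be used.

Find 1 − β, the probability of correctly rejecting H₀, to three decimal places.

Noncentrality parameter: λ = d·√(n/2) = 0.56 × √(8/2) = 1.1200
Two-sided α = 0.005 → critical value z_{0.0025} = 2.807.
Power = Φ(λ − 2.807) + Φ(−λ − 2.807) = Φ(-1.687) + Φ(-3.927) = 0.0458 + 0.0000 = 0.0458.

Power ≈ 0.046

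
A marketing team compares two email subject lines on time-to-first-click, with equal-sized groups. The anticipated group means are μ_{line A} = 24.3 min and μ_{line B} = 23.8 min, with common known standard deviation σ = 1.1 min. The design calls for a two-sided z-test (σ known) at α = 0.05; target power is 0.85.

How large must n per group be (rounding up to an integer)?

Standardized effect: d = |μ_{line A} − μ_{line B}| / σ = |24.3 − 23.8| / 1.1 = 0.4545
Set Φ(δ − 1.960) = 0.85; then δ − 1.960 = Φ⁻¹(0.85) = 1.036, giving δ = 2.996.
(For δ > 0 the lower-tail rejection region contributes negligibly to power, so the one-term inversion is standard.)
δ = d·√(n/2) ⇒ n = 2(δ/d)² = 2 × (2.996 / 0.4545)² = 86.91.
Rounding up, n = 87 per group.

n = 87 per group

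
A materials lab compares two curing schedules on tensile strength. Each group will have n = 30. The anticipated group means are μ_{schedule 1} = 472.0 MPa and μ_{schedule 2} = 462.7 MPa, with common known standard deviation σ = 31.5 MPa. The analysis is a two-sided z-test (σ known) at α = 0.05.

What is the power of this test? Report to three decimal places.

Standardized effect: d = |μ_{schedule 1} − μ_{schedule 2}| / σ = |472.0 − 462.7| / 31.5 = 0.2952
Noncentrality parameter: δ = d·√(n/2) = 0.2952 × √(30/2) = 1.1435
Two-sided α = 0.05 → critical value z_{0.025} = 1.960.
Power = Φ(δ − 1.960) + Φ(−δ − 1.960) = Φ(-0.817) + Φ(-3.103) = 0.2071 + 0.0010 = 0.2081.

Power ≈ 0.208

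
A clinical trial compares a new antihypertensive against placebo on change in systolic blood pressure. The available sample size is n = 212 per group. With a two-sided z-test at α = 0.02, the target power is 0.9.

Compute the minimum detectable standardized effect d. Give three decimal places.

d ≈ 0.350

Need Φ(δ − 2.326) = 0.9, so δ = 2.326 + 1.282 = 3.608.
(The second rejection-region term Φ(−δ − z_{α/2}) is negligible and dropped.)
δ = d·√(n/2) ⇒ d = δ/√(n/2) = 3.608/√(212/2) = 0.3504.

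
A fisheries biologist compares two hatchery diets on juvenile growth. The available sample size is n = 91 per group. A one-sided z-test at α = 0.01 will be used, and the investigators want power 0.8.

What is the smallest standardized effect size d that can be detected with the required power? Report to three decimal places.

Required noncentrality: δ = z_{0.01} + z_{0.20} = 2.326 + 0.842 = 3.168.
δ = d·√(n/2) ⇒ d = δ/√(n/2) = 3.168/√(91/2) = 0.4697.

d ≈ 0.470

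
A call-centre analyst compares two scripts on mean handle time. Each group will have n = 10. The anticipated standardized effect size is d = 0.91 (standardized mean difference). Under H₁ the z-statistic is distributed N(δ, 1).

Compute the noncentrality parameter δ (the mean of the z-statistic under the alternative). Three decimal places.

The noncentrality parameter scales effect size by the design's sample-size factor: δ = d·√(n/2) = 0.91 × √(10/2) = 2.0348

δ ≈ 2.035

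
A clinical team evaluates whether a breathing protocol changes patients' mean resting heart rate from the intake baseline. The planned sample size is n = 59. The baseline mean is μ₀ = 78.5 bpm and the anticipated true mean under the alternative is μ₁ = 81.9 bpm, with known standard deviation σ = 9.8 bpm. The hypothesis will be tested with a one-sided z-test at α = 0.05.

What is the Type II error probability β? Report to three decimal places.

β ≈ 0.154

Standardized effect: d = |μ₁ − μ₀| / σ = |81.9 − 78.5| / 9.8 = 0.3469
Noncentrality parameter: δ = d·√n = 0.3469 × √59 = 2.6649
Critical value for a one-sided test at α = 0.05: z_α = 1.645.
Power = Φ(δ − 1.645) = Φ(1.020) = 0.8461.
Type II error: β = 1 − power = 1 − 0.8461 = 0.1539.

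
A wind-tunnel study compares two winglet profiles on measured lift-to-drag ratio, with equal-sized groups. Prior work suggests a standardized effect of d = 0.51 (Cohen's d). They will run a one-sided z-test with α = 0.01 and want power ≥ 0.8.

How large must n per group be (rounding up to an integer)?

n = 78 per group

For power 0.8 need Φ(δ − z_{0.01}) = 0.8, so δ = z_{0.01} + z_{0.20} = 2.326 + 0.842 = 3.168.
δ = d·√(n/2) ⇒ n = 2(δ/d)² = 2 × (3.168 / 0.51)² = 77.17.
Round up to the next whole unit.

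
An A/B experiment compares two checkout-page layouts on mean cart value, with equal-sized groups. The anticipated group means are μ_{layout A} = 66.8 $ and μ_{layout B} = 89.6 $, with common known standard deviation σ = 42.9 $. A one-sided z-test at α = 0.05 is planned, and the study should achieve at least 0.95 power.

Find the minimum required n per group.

Standardized effect: d = |μ_{layout A} − μ_{layout B}| / σ = |66.8 − 89.6| / 42.9 = 0.5315
For power 0.95 need Φ(δ − z_{0.05}) = 0.95, so δ = z_{0.05} + z_{0.05} = 1.645 + 1.645 = 3.290.
δ = d·√(n/2) ⇒ n = 2(δ/d)² = 2 × (3.290 / 0.5315)² = 76.63.
Round up to the next whole unit.

n = 77 per group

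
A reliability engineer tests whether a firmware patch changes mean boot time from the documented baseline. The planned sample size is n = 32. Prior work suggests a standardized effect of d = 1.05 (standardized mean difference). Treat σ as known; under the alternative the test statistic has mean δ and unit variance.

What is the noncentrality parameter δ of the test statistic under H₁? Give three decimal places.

δ ≈ 5.940

The noncentrality parameter scales effect size by the design's sample-size factor: δ = d·√n = 1.05 × √32 = 5.9397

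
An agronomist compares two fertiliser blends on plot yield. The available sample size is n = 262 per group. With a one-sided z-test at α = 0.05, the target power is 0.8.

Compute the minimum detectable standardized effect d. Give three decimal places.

Need Φ(δ − 1.645) = 0.8, so δ = 1.645 + 0.842 = 2.486.
δ = d·√(n/2) ⇒ d = δ/√(n/2) = 2.486/√(262/2) = 0.2172.

d ≈ 0.217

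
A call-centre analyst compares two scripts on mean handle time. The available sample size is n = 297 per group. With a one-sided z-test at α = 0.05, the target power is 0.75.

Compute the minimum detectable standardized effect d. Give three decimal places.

Need Φ(δ − 1.645) = 0.75, so δ = 1.645 + 0.674 = 2.319.
δ = d·√(n/2) ⇒ d = δ/√(n/2) = 2.319/√(297/2) = 0.1903.

d ≈ 0.190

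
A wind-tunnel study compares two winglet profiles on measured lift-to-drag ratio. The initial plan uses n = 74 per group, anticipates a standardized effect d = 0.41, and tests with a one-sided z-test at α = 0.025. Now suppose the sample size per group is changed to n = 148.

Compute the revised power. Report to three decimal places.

With n = 148 per group: δ = d·√(n/2) = 0.41 × √(148/2) = 3.5270. Critical value z_{0.025} = 1.960.
Revised power = P(Z > 1.960 − δ) = Φ(1.567) = 0.9414.

Power ≈ 0.941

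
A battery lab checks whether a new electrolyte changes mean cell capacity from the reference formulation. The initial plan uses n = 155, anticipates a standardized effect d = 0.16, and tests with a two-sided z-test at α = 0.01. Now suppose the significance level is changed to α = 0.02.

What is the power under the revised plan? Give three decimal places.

Power ≈ 0.369

δ = d·√n = 0.16 × √155 = 1.9920 (unchanged). New critical value: z_{0.01} = 2.326.
Revised power = Φ(δ − 2.326) + Φ(−δ − 2.326) = Φ(-0.334) + Φ(-4.318) = 0.3691 + 0.0000 = 0.3691.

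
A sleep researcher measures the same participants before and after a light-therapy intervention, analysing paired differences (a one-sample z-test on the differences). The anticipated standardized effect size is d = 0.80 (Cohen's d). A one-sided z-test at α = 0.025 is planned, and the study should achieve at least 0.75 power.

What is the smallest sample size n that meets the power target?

For power 0.75 need Φ(δ − z_{0.025}) = 0.75, so δ = z_{0.025} + z_{0.25} = 1.960 + 0.674 = 2.634.
δ = d·√n ⇒ n = (δ/d)² = (2.634 / 0.80)² = 10.84.
Rounding up, n = 11.

n = 11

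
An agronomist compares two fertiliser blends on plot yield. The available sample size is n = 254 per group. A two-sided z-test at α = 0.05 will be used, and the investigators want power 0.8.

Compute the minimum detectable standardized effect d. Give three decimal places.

Required noncentrality: δ = z_{0.025} + z_{0.20} = 1.960 + 0.842 = 2.802.
(Lower-tail contribution to power is negligible for δ > 0.)
δ = d·√(n/2) ⇒ d = δ/√(n/2) = 2.802/√(254/2) = 0.2486.

d ≈ 0.249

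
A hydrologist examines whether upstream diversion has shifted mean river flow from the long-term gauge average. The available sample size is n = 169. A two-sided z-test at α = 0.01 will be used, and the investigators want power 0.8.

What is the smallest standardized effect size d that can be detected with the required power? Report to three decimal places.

d ≈ 0.263

Required noncentrality: δ = z_{0.005} + z_{0.20} = 2.576 + 0.842 = 3.417.
(Lower-tail contribution to power is negligible for δ > 0.)
δ = d·√n ⇒ d = δ/√n = 3.417/√169 = 0.2629.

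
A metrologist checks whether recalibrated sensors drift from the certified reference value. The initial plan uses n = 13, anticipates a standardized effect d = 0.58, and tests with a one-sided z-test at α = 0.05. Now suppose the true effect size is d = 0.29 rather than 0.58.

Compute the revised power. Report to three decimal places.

Power ≈ 0.275

With d = 0.29: δ = d·√n = 0.29 × √13 = 1.0456. Critical value z_{0.05} = 1.645.
Revised power = Φ(δ − 1.645) = Φ(-0.599) = 0.2745.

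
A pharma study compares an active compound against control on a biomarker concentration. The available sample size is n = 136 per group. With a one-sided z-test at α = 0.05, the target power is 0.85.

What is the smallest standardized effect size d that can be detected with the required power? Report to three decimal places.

d ≈ 0.325

Need Φ(δ − 1.645) = 0.85, so δ = 1.645 + 1.036 = 2.681.
δ = d·√(n/2) ⇒ d = δ/√(n/2) = 2.681/√(136/2) = 0.3252.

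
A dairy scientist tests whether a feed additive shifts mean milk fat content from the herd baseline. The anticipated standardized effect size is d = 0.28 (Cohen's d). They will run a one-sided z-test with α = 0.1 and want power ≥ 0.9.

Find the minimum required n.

Set Φ(δ − 1.282) = 0.9; then δ − 1.282 = Φ⁻¹(0.9) = 1.282, giving δ = 2.563.
δ = d·√n ⇒ n = (δ/d)² = (2.563 / 0.28)² = 83.79.
Round up to the next whole unit.

n = 84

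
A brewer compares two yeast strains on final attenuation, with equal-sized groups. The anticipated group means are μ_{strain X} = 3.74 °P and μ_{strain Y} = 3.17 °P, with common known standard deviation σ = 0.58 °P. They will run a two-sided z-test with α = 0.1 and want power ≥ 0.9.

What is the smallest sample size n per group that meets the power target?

Standardized effect: d = |μ_{strain X} − μ_{strain Y}| / σ = |3.74 − 3.17| / 0.58 = 0.9828
Set Φ(δ − 1.645) = 0.9; then δ − 1.645 = Φ⁻¹(0.9) = 1.282, giving δ = 2.926.
(Ignoring the negligible lower-tail rejection probability gives the usual closed-form inversion.)
δ = d·√(n/2) ⇒ n = 2(δ/d)² = 2 × (2.926 / 0.9828)² = 17.73.
Rounding up, n = 18 per group.

n = 18 per group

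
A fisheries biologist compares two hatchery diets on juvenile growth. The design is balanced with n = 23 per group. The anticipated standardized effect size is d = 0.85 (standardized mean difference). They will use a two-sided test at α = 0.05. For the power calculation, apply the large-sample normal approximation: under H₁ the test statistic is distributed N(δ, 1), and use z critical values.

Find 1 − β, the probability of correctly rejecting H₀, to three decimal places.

Noncentrality parameter: δ = d·√(n/2) = 0.85 × √(23/2) = 2.8825
Two-sided α = 0.05 → critical value z_{0.025} = 1.960.
Power = Φ(δ − 1.960) + Φ(−δ − 1.960) = Φ(0.923) + Φ(-4.842) = 0.8219 + 0.0000 = 0.8219.

Power ≈ 0.822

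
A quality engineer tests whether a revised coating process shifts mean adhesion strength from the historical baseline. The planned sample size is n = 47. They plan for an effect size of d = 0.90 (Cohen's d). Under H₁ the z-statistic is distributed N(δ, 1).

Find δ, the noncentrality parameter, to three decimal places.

δ = d·√n = 0.90 × √47 = 6.1701

δ ≈ 6.170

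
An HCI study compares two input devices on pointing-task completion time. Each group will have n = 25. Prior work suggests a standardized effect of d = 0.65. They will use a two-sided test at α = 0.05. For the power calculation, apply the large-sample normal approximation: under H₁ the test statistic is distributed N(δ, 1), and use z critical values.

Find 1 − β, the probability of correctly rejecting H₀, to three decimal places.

Power ≈ 0.632

Noncentrality parameter: δ = d·√(n/2) = 0.65 × √(25/2) = 2.2981
Critical value for a two-sided test at α = 0.05: z_{α/2} = 1.960.
Power = Φ(δ − 1.960) + Φ(−δ − 1.960) = Φ(0.338) + Φ(-4.258) = 0.6324 + 0.0000 = 0.6324.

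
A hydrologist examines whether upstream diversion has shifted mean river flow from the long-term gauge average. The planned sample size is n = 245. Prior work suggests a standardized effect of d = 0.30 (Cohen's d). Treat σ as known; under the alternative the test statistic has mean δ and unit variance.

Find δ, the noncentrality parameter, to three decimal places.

δ = d·√n = 0.30 × √245 = 4.6957

δ ≈ 4.696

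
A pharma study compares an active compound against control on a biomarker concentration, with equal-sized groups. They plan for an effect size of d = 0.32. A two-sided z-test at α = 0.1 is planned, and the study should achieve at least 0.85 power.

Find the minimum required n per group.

n = 141 per group

Set Φ(δ − 1.645) = 0.85; then δ − 1.645 = Φ⁻¹(0.85) = 1.036, giving δ = 2.681.
(Ignoring the negligible lower-tail rejection probability gives the usual closed-form inversion.)
δ = d·√(n/2) ⇒ n = 2(δ/d)² = 2 × (2.681 / 0.32)² = 140.42.
Rounding up, n = 141 per group.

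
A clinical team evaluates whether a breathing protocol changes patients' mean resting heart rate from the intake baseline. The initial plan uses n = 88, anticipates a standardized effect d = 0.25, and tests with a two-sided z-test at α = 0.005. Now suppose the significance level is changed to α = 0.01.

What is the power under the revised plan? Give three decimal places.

Power ≈ 0.409

δ = d·√n = 0.25 × √88 = 2.3452 (unchanged). New critical value: z_{0.005} = 2.576.
Revised power = Φ(δ − 2.576) + Φ(−δ − 2.576) = Φ(-0.231) + Φ(-4.921) = 0.4088 + 0.0000 = 0.4088.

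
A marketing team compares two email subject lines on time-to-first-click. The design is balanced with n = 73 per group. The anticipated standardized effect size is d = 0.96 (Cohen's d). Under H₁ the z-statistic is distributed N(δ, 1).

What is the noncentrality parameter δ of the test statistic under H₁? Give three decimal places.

δ = d·√(n/2) = 0.96 × √(73/2) = 5.7999

δ ≈ 5.800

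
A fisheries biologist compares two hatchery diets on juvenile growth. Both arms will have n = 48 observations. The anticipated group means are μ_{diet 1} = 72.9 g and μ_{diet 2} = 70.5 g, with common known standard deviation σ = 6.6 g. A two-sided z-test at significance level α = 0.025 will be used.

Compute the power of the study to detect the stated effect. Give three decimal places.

Power ≈ 0.323

Standardized effect: d = |μ_{diet 1} − μ_{diet 2}| / σ = |72.9 − 70.5| / 6.6 = 0.3636
Noncentrality parameter: δ = d·√(n/2) = 0.3636 × √(48/2) = 1.7814
Critical value for a two-sided test at α = 0.025: z_{α/2} = 2.241.
Power = Φ(δ − 2.241) + Φ(−δ − 2.241) = Φ(-0.460) + Φ(-4.023) = 0.3228 + 0.0000 = 0.3228.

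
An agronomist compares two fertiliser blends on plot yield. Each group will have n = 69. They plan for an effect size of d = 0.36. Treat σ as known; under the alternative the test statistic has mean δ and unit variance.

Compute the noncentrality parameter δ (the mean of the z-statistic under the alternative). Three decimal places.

δ = d·√(n/2) = 0.36 × √(69/2) = 2.1145

δ ≈ 2.115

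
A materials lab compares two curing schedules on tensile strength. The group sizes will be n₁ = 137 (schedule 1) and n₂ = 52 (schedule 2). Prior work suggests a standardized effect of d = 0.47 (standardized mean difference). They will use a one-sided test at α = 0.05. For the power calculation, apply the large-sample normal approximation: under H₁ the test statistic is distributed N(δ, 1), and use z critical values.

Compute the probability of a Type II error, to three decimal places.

Noncentrality parameter: λ = d / √(1/n₁ + 1/n₂) = 0.47 / √(1/137 + 1/52) = 2.8856
Critical value for a one-sided test at α = 0.05: z_α = 1.645.
Power = P(Z > 1.645 − λ) = Φ(1.241) = 0.8926.
Type II error: β = 1 − power = 1 − 0.8926 = 0.1074.

β ≈ 0.107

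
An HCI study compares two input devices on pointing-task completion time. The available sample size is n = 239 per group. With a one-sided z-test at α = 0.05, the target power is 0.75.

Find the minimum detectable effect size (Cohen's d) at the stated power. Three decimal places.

Need Φ(δ − 1.645) = 0.75, so δ = 1.645 + 0.674 = 2.319.
δ = d·√(n/2) ⇒ d = δ/√(n/2) = 2.319/√(239/2) = 0.2122.

d ≈ 0.212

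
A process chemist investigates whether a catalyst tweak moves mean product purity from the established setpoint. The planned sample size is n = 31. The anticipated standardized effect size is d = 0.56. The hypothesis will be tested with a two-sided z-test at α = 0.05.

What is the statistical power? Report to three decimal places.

Noncentrality parameter: δ = d·√n = 0.56 × √31 = 3.1179
Two-sided α = 0.05 → critical value z_{0.025} = 1.960.
Power = Φ(δ − 1.960) + Φ(−δ − 1.960) = Φ(1.158) + Φ(-5.078) = 0.8766 + 0.0000 = 0.8766.

Power ≈ 0.877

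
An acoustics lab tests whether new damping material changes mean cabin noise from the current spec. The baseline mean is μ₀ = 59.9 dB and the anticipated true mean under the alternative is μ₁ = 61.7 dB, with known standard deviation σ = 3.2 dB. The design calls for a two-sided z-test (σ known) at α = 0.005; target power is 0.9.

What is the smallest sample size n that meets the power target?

n = 53

Standardized effect: d = |μ₁ − μ₀| / σ = |61.7 − 59.9| / 3.2 = 0.5625
For power 0.9 need Φ(δ − z_{0.0025}) = 0.9, so δ = z_{0.0025} + z_{0.10} = 2.807 + 1.282 = 4.089.
(The Φ(−δ − z_{α/2}) term is vanishingly small for δ > 0 and is dropped in the standard sample-size formula.)
δ = d·√n ⇒ n = (δ/d)² = (4.089 / 0.5625)² = 52.83.
Rounding up, n = 53.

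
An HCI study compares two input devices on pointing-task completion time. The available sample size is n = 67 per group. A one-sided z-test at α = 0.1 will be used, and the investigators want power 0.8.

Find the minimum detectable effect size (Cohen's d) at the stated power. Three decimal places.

d ≈ 0.367

Need Φ(δ − 1.282) = 0.8, so δ = 1.282 + 0.842 = 2.123.
δ = d·√(n/2) ⇒ d = δ/√(n/2) = 2.123/√(67/2) = 0.3668.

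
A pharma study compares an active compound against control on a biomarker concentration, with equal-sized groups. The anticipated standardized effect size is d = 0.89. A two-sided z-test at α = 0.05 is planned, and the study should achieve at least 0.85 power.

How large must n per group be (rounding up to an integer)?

n = 23 per group

For power 0.85 need Φ(δ − z_{0.025}) = 0.85, so δ = z_{0.025} + z_{0.15} = 1.960 + 1.036 = 2.996.
(For δ > 0 the lower-tail rejection region contributes negligibly to power, so the one-term inversion is standard.)
δ = d·√(n/2) ⇒ n = 2(δ/d)² = 2 × (2.996 / 0.89)² = 22.67.
Rounding up, n = 23 per group.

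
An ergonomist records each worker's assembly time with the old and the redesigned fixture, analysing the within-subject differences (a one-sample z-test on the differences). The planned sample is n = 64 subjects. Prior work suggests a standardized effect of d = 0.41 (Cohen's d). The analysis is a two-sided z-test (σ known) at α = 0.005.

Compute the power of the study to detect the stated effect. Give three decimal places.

Noncentrality parameter: δ = d·√n = 0.41 × √64 = 3.2800
Critical value for a two-sided test at α = 0.005: z_{α/2} = 2.807.
Power = Φ(δ − 2.807) + Φ(−δ − 2.807) = Φ(0.473) + Φ(-6.087) = 0.6819 + 0.0000 = 0.6819.

Power ≈ 0.682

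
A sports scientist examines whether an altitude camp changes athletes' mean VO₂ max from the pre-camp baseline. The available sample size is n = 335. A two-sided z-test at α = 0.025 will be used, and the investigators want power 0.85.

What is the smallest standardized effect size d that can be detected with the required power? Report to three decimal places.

d ≈ 0.179

Need Φ(δ − 2.241) = 0.85, so δ = 2.241 + 1.036 = 3.278.
(The second rejection-region term Φ(−δ − z_{α/2}) is negligible and dropped.)
δ = d·√n ⇒ d = δ/√n = 3.278/√335 = 0.1791.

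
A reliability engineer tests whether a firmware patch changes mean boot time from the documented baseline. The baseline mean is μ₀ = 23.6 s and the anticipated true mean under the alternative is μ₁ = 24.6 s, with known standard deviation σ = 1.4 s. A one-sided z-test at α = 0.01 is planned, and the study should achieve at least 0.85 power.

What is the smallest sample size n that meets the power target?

n = 23

Standardized effect: d = |μ₁ − μ₀| / σ = |24.6 − 23.6| / 1.4 = 0.7143
Set Φ(δ − 2.326) = 0.85; then δ − 2.326 = Φ⁻¹(0.85) = 1.036, giving δ = 3.363.
δ = d·√n ⇒ n = (δ/d)² = (3.363 / 0.7143)² = 22.16.
Round up to the next whole unit.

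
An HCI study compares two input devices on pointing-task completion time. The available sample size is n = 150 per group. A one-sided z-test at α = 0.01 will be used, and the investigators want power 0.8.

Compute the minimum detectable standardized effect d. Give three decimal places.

d ≈ 0.366

Required noncentrality: δ = z_{0.01} + z_{0.20} = 2.326 + 0.842 = 3.168.
δ = d·√(n/2) ⇒ d = δ/√(n/2) = 3.168/√(150/2) = 0.3658.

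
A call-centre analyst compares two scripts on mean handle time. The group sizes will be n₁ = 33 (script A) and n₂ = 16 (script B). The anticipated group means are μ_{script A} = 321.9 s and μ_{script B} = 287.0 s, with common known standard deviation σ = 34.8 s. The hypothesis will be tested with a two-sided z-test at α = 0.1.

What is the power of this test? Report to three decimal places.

Standardized effect: d = |μ_{script A} − μ_{script B}| / σ = |321.9 − 287.0| / 34.8 = 1.0029
Noncentrality parameter: δ = d / √(1/n₁ + 1/n₂) = 1.0029 / √(1/33 + 1/16) = 3.2920
Critical value for a two-sided test at α = 0.1: z_{α/2} = 1.645.
Power = Φ(δ − 1.645) + Φ(−δ − 1.645) = Φ(1.647) + Φ(-4.937) = 0.9502 + 0.0000 = 0.9502.

Power ≈ 0.950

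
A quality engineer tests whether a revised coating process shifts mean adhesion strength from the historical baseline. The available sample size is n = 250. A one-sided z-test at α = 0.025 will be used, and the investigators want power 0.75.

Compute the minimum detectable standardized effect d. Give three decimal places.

Need Φ(δ − 1.960) = 0.75, so δ = 1.960 + 0.674 = 2.634.
δ = d·√n ⇒ d = δ/√n = 2.634/√250 = 0.1666.

d ≈ 0.167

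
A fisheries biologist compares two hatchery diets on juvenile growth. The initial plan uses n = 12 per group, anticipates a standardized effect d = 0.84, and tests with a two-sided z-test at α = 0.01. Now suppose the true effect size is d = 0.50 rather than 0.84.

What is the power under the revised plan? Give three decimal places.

With d = 0.50: δ = d·√(n/2) = 0.50 × √(12/2) = 1.2247. Critical value z_{0.005} = 2.576.
Revised power = Φ(δ − 2.576) + Φ(−δ − 2.576) = Φ(-1.351) + Φ(-3.801) = 0.0883 + 0.0001 = 0.0884.

Power ≈ 0.088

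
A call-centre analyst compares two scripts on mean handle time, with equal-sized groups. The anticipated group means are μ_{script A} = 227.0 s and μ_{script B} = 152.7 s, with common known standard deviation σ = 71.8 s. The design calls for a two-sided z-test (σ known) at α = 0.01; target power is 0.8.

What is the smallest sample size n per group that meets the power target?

n = 22 per group

Standardized effect: d = |μ_{script A} − μ_{script B}| / σ = |227.0 − 152.7| / 71.8 = 1.0348
For power 0.8 need Φ(δ − z_{0.005}) = 0.8, so δ = z_{0.005} + z_{0.20} = 2.576 + 0.842 = 3.417.
(Ignoring the negligible lower-tail rejection probability gives the usual closed-form inversion.)
δ = d·√(n/2) ⇒ n = 2(δ/d)² = 2 × (3.417 / 1.0348)² = 21.81.
Round up to the next whole unit.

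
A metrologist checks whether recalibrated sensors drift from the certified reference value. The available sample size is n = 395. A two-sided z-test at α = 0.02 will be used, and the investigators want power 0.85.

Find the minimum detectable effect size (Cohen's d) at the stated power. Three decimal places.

Required noncentrality: δ = z_{0.01} + z_{0.15} = 2.326 + 1.036 = 3.363.
(The second rejection-region term Φ(−δ − z_{α/2}) is negligible and dropped.)
δ = d·√n ⇒ d = δ/√n = 3.363/√395 = 0.1692.

d ≈ 0.169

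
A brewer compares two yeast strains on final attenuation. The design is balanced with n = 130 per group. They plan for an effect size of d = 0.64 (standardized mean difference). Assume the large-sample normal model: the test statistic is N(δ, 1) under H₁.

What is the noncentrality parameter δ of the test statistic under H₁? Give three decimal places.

The noncentrality parameter scales effect size by the design's sample-size factor: δ = d·√(n/2) = 0.64 × √(130/2) = 5.1598

δ ≈ 5.160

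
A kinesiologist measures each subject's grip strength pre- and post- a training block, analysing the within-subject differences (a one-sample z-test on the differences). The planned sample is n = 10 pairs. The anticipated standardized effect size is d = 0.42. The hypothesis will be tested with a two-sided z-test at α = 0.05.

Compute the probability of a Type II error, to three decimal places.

β ≈ 0.736

Noncentrality parameter: δ = d·√n = 0.42 × √10 = 1.3282
Two-sided α = 0.05 → critical value z_{0.025} = 1.960.
Power = Φ(δ − 1.960) + Φ(−δ − 1.960) = Φ(-0.632) + Φ(-3.288) = 0.2638 + 0.0005 = 0.2643.
Type II error: β = 1 − power = 1 − 0.2643 = 0.7357.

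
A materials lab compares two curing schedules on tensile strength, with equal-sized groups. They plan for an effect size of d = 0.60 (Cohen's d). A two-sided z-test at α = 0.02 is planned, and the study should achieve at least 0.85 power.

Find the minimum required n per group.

n = 63 per group

For power 0.85 need Φ(δ − z_{0.01}) = 0.85, so δ = z_{0.01} + z_{0.15} = 2.326 + 1.036 = 3.363.
(The Φ(−δ − z_{α/2}) term is vanishingly small for δ > 0 and is dropped in the standard sample-size formula.)
δ = d·√(n/2) ⇒ n = 2(δ/d)² = 2 × (3.363 / 0.60)² = 62.82.
Rounding up, n = 63 per group.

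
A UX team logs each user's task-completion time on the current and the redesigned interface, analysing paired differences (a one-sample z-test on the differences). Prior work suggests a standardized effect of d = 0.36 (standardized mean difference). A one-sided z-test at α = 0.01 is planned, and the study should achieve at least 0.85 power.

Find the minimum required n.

n = 88

Set Φ(δ − 2.326) = 0.85; then δ − 2.326 = Φ⁻¹(0.85) = 1.036, giving δ = 3.363.
δ = d·√n ⇒ n = (δ/d)² = (3.363 / 0.36)² = 87.26.
Rounding up, n = 88.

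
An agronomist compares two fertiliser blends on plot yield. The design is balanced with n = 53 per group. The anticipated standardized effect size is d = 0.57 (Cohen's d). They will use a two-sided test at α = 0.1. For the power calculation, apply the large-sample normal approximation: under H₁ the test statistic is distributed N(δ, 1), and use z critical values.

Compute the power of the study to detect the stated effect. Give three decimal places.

Noncentrality parameter: δ = d·√(n/2) = 0.57 × √(53/2) = 2.9343
Critical value for a two-sided test at α = 0.1: z_{α/2} = 1.645.
Power = Φ(δ − 1.645) + Φ(−δ − 1.645) = Φ(1.289) + Φ(-4.579) = 0.9014 + 0.0000 = 0.9014.

Power ≈ 0.901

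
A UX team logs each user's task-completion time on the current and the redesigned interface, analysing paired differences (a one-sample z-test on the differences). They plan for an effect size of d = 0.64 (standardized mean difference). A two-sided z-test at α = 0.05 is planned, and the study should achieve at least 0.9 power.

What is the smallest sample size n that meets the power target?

n = 26

For power 0.9 need Φ(δ − z_{0.025}) = 0.9, so δ = z_{0.025} + z_{0.10} = 1.960 + 1.282 = 3.242.
(For δ > 0 the lower-tail rejection region contributes negligibly to power, so the one-term inversion is standard.)
δ = d·√n ⇒ n = (δ/d)² = (3.242 / 0.64)² = 25.65.
Round up to the next whole unit.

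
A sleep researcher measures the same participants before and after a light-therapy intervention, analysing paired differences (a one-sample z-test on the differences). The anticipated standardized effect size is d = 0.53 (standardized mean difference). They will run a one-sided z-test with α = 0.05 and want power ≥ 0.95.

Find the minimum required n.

n = 39

Set Φ(δ − 1.645) = 0.95; then δ − 1.645 = Φ⁻¹(0.95) = 1.645, giving δ = 3.290.
δ = d·√n ⇒ n = (δ/d)² = (3.290 / 0.53)² = 38.53.
Rounding up, n = 39.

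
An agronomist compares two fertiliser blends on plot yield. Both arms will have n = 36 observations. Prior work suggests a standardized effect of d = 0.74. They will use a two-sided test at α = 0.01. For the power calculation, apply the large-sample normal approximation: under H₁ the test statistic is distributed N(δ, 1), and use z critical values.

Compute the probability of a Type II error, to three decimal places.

Noncentrality parameter: δ = d·√(n/2) = 0.74 × √(36/2) = 3.1396
Two-sided α = 0.01 → critical value z_{0.005} = 2.576.
Power = Φ(δ − 2.576) + Φ(−δ − 2.576) = Φ(0.564) + Φ(-5.715) = 0.7135 + 0.0000 = 0.7135.
Type II error: β = 1 − power = 1 − 0.7135 = 0.2865.

β ≈ 0.286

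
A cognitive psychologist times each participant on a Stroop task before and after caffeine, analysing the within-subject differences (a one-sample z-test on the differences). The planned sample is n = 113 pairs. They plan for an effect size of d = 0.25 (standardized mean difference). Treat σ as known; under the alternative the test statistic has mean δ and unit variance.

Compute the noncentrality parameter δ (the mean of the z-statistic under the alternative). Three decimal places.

δ = d·√n = 0.25 × √113 = 2.6575

δ ≈ 2.658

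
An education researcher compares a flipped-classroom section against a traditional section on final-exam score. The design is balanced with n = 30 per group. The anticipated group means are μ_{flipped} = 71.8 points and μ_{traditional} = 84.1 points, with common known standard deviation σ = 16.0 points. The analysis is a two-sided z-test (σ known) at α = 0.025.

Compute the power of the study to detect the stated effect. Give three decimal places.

Standardized effect: d = |μ_{flipped} − μ_{traditional}| / σ = |71.8 − 84.1| / 16.0 = 0.7688
Noncentrality parameter: δ = d·√(n/2) = 0.7688 × √(30/2) = 2.9774
Two-sided α = 0.025 → critical value z_{0.0125} = 2.241.
Power = Φ(δ − 2.241) + Φ(−δ − 2.241) = Φ(0.736) + Φ(-5.219) = 0.7691 + 0.0000 = 0.7691.

Power ≈ 0.769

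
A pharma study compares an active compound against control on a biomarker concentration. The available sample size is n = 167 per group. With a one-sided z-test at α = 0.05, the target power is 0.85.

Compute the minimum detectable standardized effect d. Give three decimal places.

d ≈ 0.293

Required noncentrality: δ = z_{0.05} + z_{0.15} = 1.645 + 1.036 = 2.681.
δ = d·√(n/2) ⇒ d = δ/√(n/2) = 2.681/√(167/2) = 0.2934.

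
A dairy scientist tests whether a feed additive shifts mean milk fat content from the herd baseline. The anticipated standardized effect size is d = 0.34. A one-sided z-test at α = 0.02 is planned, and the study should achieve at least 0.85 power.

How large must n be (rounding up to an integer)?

For power 0.85 need Φ(δ − z_{0.02}) = 0.85, so δ = z_{0.02} + z_{0.15} = 2.054 + 1.036 = 3.090.
δ = d·√n ⇒ n = (δ/d)² = (3.090 / 0.34)² = 82.61.
Round up to the next whole unit.

n = 83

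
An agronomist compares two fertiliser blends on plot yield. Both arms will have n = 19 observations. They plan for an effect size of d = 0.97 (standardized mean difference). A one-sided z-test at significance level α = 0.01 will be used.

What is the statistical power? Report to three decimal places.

Noncentrality parameter: δ = d·√(n/2) = 0.97 × √(19/2) = 2.9897
One-sided α = 0.01 → critical value z_{0.01} = 2.326.
Power = Φ(δ − 2.326) = Φ(0.663) = 0.7465.

Power ≈ 0.746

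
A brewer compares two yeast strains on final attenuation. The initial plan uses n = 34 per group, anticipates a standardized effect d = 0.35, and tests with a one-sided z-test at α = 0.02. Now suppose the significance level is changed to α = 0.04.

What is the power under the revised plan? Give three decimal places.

Power ≈ 0.379

δ = d·√(n/2) = 0.35 × √(34/2) = 1.4431 (unchanged). New critical value: z_{0.04} = 1.751.
Revised power = P(Z > 1.751 − δ) = Φ(-0.308) = 0.3792.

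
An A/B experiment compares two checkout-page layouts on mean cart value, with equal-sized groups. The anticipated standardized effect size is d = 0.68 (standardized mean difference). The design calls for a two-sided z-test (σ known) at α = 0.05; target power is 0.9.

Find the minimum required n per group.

n = 46 per group

For power 0.9 need Φ(δ − z_{0.025}) = 0.9, so δ = z_{0.025} + z_{0.10} = 1.960 + 1.282 = 3.242.
(The Φ(−δ − z_{α/2}) term is vanishingly small for δ > 0 and is dropped in the standard sample-size formula.)
δ = d·√(n/2) ⇒ n = 2(δ/d)² = 2 × (3.242 / 0.68)² = 45.45.
Round up to the next whole unit.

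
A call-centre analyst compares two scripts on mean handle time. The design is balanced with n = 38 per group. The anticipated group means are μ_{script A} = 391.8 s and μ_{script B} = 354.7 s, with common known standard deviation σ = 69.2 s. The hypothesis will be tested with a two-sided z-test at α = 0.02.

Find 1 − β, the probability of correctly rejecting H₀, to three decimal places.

Standardized effect: d = |μ_{script A} − μ_{script B}| / σ = |391.8 − 354.7| / 69.2 = 0.5361
Noncentrality parameter: δ = d·√(n/2) = 0.5361 × √(38/2) = 2.3369
Two-sided α = 0.02 → critical value z_{0.01} = 2.326.
Power = Φ(δ − 2.326) + Φ(−δ − 2.326) = Φ(0.011) + Φ(-4.663) = 0.5042 + 0.0000 = 0.5042.

Power ≈ 0.504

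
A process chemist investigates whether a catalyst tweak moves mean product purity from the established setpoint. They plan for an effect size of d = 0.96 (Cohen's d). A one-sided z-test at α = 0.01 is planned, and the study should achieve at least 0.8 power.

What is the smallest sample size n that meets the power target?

n = 11

Set Φ(δ − 2.326) = 0.8; then δ − 2.326 = Φ⁻¹(0.8) = 0.842, giving δ = 3.168.
δ = d·√n ⇒ n = (δ/d)² = (3.168 / 0.96)² = 10.89.
Round up to the next whole unit.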